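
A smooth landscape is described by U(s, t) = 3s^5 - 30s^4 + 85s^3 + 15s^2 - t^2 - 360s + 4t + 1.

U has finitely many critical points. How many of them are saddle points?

U separates as a function of s plus a function of t, so ∇U=0 decouples.
∂U/∂s = 15(s - 4)(s - 3)(s - 2)(s + 1) = 0 at s ∈ {-1, 2, 3, 4}; ∂U/∂t = -2(t - 2) = 0 at t ∈ {2}.
The Hessian is diagonal: diag(U_ss, U_tt). Second derivatives: U_ss(-1)=-900, U_ss(2)=90, U_ss(3)=-60, U_ss(4)=150; U_tt(2)=-2.
Saddle points occur where the two diagonal entries have opposite signs: (2, 2), (4, 2). Count: 2.

2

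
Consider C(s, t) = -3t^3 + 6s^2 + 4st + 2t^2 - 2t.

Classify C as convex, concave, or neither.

The term -3t^3 is cubic, so the Hessian is not constant.
∂²C/∂t² = -18t + 4, which takes both signs as t varies (negative for sufficiently large t). A diagonal entry of the Hessian changing sign means the Hessian is neither positive- nor negative-semidefinite on all of R^2.

neither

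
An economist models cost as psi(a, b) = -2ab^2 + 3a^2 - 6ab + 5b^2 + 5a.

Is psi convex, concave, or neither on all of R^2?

The term -2ab^2 is cubic, so the Hessian is not constant.
∂²psi/∂b² = -4a + 10, which takes both signs as a varies (negative for sufficiently large a). A diagonal entry of the Hessian changing sign means the Hessian is neither positive- nor negative-semidefinite on all of R^2.

neither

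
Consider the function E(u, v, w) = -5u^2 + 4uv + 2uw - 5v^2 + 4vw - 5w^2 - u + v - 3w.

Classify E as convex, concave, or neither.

E is quadratic, so its Hessian is the constant matrix H = [[-10, 4, 2], [4, -10, 4], [2, 4, -10]].
Leading principal minors: -10, 84, -576.
Signs alternate −, +, − ⇒ H ≺ 0 ⇒ concave.

concave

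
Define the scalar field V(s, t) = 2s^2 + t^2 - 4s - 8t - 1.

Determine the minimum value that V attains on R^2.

V(s,t) separates as P(s) + Q(t) − 1, so its minimum is min P + min Q − 1.
P'(s) = 4s - 4 vanishes at s ∈ {1}; Q'(t) = 2(t - 4) vanishes at t ∈ {4}.
Local minima of P (where P''>0): P(1)=-2. Local minima of Q: Q(4)=-16.
So the global minimum of V is P(1) + Q(4) − 1 = -2 − 16 − 1 = -19, attained at (1, 4).

-19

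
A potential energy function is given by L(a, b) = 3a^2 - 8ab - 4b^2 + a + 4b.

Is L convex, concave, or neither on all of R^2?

neither

L is quadratic, so its Hessian is the constant matrix H = [[6, -8], [-8, -8]].
det(H) = -112, tr(H) = -2.
det(H) < 0, so H is indefinite: neither convex nor concave.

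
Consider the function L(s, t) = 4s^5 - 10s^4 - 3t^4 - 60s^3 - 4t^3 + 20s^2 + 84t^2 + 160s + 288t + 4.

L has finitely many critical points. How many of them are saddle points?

L separates as a function of s plus a function of t, so ∇L=0 decouples.
∂L/∂s = 20(s - 4)(s - 1)(s + 1)(s + 2) = 0 at s ∈ {-2, -1, 1, 4}; ∂L/∂t = -12(t - 4)(t + 2)(t + 3) = 0 at t ∈ {-3, -2, 4}.
The Hessian is diagonal: diag(L_ss, L_tt). Second derivatives: L_ss(-2)=-360, L_ss(-1)=200, L_ss(1)=-360, L_ss(4)=1800; L_tt(-3)=-84, L_tt(-2)=72, L_tt(4)=-504.
Saddle points occur where the two diagonal entries have opposite signs: (-2, -2), (-1, -3), (-1, 4), (1, -2), (4, -3), (4, 4). Count: 6.

6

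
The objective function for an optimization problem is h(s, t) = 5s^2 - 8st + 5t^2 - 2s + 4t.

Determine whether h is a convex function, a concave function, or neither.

h is quadratic, so its Hessian is the constant matrix H = [[10, -8], [-8, 10]].
det(H) = 36, tr(H) = 20.
det(H) > 0 and tr(H) > 0, so H is positive definite everywhere: convex.

convex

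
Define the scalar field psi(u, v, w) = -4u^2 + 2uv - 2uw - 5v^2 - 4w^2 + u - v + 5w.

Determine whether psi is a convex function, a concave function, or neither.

psi is quadratic, so its Hessian is the constant matrix H = [[-8, 2, -2], [2, -10, 0], [-2, 0, -8]].
Leading principal minors: -8, 76, -568.
Signs alternate −, +, − ⇒ H ≺ 0 ⇒ concave.

concave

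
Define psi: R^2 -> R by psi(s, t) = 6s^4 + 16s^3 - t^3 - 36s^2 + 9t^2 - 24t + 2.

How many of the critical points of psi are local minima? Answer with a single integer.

2

psi separates as a function of s plus a function of t, so ∇psi=0 decouples.
∂psi/∂s = 24s(s - 1)(s + 3) = 0 at s ∈ {-3, 0, 1}; ∂psi/∂t = -3(t - 4)(t - 2) = 0 at t ∈ {2, 4}.
The Hessian is diagonal: diag(psi_ss, psi_tt). Second derivatives: psi_ss(-3)=288, psi_ss(0)=-72, psi_ss(1)=96; psi_tt(2)=6, psi_tt(4)=-6.
Local minima occur where both diagonal entries positive: (-3, 2), (1, 2). Count: 2.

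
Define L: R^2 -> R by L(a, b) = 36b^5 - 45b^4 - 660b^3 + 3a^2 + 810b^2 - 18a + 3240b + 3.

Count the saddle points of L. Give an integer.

2

L separates as a function of a plus a function of b, so ∇L=0 decouples.
∂L/∂a = 6(a - 3) = 0 at a ∈ {3}; ∂L/∂b = 180(b - 3)(b - 2)(b + 1)(b + 3) = 0 at b ∈ {-3, -1, 2, 3}.
The Hessian is diagonal: diag(L_aa, L_bb). Second derivatives: L_aa(3)=6; L_bb(-3)=-10800, L_bb(-1)=4320, L_bb(2)=-2700, L_bb(3)=4320.
Saddle points occur where the two diagonal entries have opposite signs: (3, -3), (3, 2). Count: 2.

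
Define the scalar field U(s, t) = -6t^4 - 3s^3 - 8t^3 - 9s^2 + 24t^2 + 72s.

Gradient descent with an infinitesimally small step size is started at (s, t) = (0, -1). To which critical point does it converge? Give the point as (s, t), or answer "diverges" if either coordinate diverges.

U is separable, so gradient descent decouples: s follows -∂U/∂s, t follows -∂U/∂t.
∂U/∂s = -9(s - 2)(s + 4); at s=0 this is 72, so s decreases.
∂U/∂t = -24t(t - 1)(t + 2); at t=-1 this is -48, so t increases.
s converges to its nearest critical value -4 (a local min of the s-part); t converges to 0. The iterate converges to (-4, 0).

(-4, 0)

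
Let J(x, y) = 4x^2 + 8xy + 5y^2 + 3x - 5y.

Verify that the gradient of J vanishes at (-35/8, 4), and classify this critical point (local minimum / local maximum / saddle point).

∇J = (8x + 8y + 3, 8x + 10y - 5); substituting (-35/8, 4) gives ∇J = (0, 0), so (-35/8, 4) is indeed a critical point.
The Hessian of J is constant: H = [[8, 8], [8, 10]].
det(H) = 8·10 − 8² = 16.
det(H) > 0 and tr(H) = 18 > 0, so H is positive definite and the point is a local minimum.

local minimum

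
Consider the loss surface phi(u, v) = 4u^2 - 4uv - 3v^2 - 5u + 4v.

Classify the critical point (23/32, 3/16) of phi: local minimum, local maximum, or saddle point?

The Hessian of phi is constant: H = [[8, -4], [-4, -6]].
det(H) = 8·(-6) − (-4)² = -64.
Since det(H) < 0, H is indefinite and the critical point is a saddle point.

saddle point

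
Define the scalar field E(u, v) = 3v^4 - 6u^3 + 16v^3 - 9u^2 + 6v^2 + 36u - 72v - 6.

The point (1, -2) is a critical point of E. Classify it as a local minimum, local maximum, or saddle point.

The mixed partial ∂²E/∂u∂v is 0, so the Hessian at any point is diag(E_uu, E_vv) = diag(-18(2u + 1), 12(3v^2 + 8v + 1)).
At (1, -2): H = diag(-54, -36).
Both eigenvalues are negative, so H is negative definite: a local maximum.

local maximum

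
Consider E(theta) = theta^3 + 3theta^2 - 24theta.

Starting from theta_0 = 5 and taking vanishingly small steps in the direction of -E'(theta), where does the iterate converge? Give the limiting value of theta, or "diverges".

E'(theta) = 3(theta - 2)(theta + 4), so E'(5) = 81.
Gradient descent moves in the -E' direction, i.e. theta is decreasing.
The nearest critical point in that direction is theta = 2, where E'' = 18 > 0 (a local minimum). The iterate converges there.

2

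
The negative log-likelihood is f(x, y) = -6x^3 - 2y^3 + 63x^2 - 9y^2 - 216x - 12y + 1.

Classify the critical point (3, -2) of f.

The mixed partial ∂²f/∂x∂y is 0, so the Hessian at any point is diag(f_xx, f_yy) = diag(18(-2x + 7), -6(2y + 3)).
At (3, -2): H = diag(18, 6).
Both eigenvalues are positive, so H is positive definite: a local minimum.

local minimum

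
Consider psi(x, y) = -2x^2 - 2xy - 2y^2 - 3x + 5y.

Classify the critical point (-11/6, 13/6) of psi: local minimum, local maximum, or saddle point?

local maximum

The Hessian of psi is constant: H = [[-4, -2], [-2, -4]].
det(H) = (-4)·(-4) − (-2)² = 12.
det(H) > 0 and tr(H) = -8 < 0, so H is negative definite and the point is a local maximum.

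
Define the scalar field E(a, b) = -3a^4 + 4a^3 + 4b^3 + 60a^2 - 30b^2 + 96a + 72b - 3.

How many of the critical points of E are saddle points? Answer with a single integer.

E separates as a function of a plus a function of b, so ∇E=0 decouples.
∂E/∂a = -12(a - 4)(a + 1)(a + 2) = 0 at a ∈ {-2, -1, 4}; ∂E/∂b = 12(b - 3)(b - 2) = 0 at b ∈ {2, 3}.
The Hessian is diagonal: diag(E_aa, E_bb). Second derivatives: E_aa(-2)=-72, E_aa(-1)=60, E_aa(4)=-360; E_bb(2)=-12, E_bb(3)=12.
Saddle points occur where the two diagonal entries have opposite signs: (-2, 3), (-1, 2), (4, 3). Count: 3.

3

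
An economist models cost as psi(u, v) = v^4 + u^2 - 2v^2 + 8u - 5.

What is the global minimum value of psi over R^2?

-22

psi(u,v) separates as P(u) + Q(v) − 5, so its minimum is min P + min Q − 5.
P'(u) = 2u + 8 vanishes at u ∈ {-4}; Q'(v) = 4v(v - 1)(v + 1) vanishes at v ∈ {-1, 0, 1}.
Local minima of P (where P''>0): P(-4)=-16. Local minima of Q: Q(-1)=-1, Q(1)=-1.
So the global minimum of psi is P(-4) + Q(-1) − 5 = -16 − 1 − 5 = -22, attained at (-4, -1).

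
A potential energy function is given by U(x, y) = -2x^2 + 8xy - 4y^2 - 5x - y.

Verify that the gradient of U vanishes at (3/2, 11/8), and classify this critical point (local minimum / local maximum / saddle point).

saddle point

∇U = (-4x + 8y - 5, 8x - 8y - 1); substituting (3/2, 11/8) gives ∇U = (0, 0), so (3/2, 11/8) is indeed a critical point.
The Hessian of U is constant: H = [[-4, 8], [8, -8]].
det(H) = (-4)·(-8) − 8² = -32.
Since det(H) < 0, H is indefinite and the critical point is a saddle point.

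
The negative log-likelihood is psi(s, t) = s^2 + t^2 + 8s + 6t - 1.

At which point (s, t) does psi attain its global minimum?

(-4, -3)

psi(s,t) separates as P(s) + Q(t) − 1, so its minimum is min P + min Q − 1.
P'(s) = 2s + 8 vanishes at s ∈ {-4}; Q'(t) = 2(t + 3) vanishes at t ∈ {-3}.
Local minima of P (where P''>0): P(-4)=-16. Local minima of Q: Q(-3)=-9.
So the global minimum of psi is P(-4) + Q(-3) − 1 = -16 − 9 − 1 = -26, attained at (-4, -3).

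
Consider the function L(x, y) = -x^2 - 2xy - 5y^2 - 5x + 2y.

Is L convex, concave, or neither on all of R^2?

L is quadratic, so its Hessian is the constant matrix H = [[-2, -2], [-2, -10]].
det(H) = 16, tr(H) = -12.
det(H) > 0 and tr(H) < 0, so H is negative definite everywhere: concave.

concave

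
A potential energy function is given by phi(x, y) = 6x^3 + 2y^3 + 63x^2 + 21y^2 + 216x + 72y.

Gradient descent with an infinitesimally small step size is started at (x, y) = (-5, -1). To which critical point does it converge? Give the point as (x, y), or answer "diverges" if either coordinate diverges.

phi is separable, so gradient descent decouples: x follows -∂phi/∂x, y follows -∂phi/∂y.
∂phi/∂x = 18(x + 3)(x + 4); at x=-5 this is 36, so x decreases.
∂phi/∂y = 6(y + 3)(y + 4); at y=-1 this is 36, so y decreases.
The x-coordinate has no critical point in that direction and runs off to infinity.

diverges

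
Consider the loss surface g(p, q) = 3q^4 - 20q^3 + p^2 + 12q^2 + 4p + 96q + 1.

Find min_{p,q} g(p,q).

g(p,q) separates as A(p) + B(q) + 1, so its minimum is min A + min B + 1.
A'(p) = 2p + 4 vanishes at p ∈ {-2}; B'(q) = 12(q - 4)(q - 2)(q + 1) vanishes at q ∈ {-1, 2, 4}.
Local minima of A (where A''>0): A(-2)=-4. Local minima of B: B(-1)=-61, B(4)=64.
So the global minimum of g is A(-2) + B(-1) + 1 = -4 − 61 + 1 = -64, attained at (-2, -1).

-64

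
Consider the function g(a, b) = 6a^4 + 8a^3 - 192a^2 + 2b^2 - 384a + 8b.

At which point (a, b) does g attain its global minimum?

g(a,b) separates as P(a) + Q(b), so its minimum is min P + min Q.
P'(a) = 24(a - 4)(a + 1)(a + 4) vanishes at a ∈ {-4, -1, 4}; Q'(b) = 4b + 8 vanishes at b ∈ {-2}.
Local minima of P (where P''>0): P(-4)=-512, P(4)=-2560. Local minima of Q: Q(-2)=-8.
So the global minimum of g is P(4) + Q(-2) = -2560 − 8 = -2568, attained at (4, -2).

(4, -2)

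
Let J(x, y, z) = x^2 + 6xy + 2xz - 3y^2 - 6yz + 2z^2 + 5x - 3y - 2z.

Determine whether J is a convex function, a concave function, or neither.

J is quadratic, so its Hessian is the constant matrix H = [[2, 6, 2], [6, -6, -6], [2, -6, 4]].
Leading principal minors: 2, -48, -384.
Neither pattern holds ⇒ H is indefinite ⇒ neither convex nor concave.

neither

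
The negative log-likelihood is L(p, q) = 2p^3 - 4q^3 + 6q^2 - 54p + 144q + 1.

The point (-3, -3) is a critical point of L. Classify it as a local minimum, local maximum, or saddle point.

saddle point

The mixed partial ∂²L/∂p∂q is 0, so the Hessian at any point is diag(L_pp, L_qq) = diag(12p, 12(-2q + 1)).
At (-3, -3): H = diag(-36, 84).
The eigenvalues have opposite signs, so H is indefinite: a saddle point.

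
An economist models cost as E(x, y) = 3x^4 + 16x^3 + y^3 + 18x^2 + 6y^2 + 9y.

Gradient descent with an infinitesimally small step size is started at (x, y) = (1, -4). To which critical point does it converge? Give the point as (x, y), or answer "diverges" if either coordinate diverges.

E is separable, so gradient descent decouples: x follows -∂E/∂x, y follows -∂E/∂y.
∂E/∂x = 12x(x + 1)(x + 3); at x=1 this is 96, so x decreases.
∂E/∂y = 3(y + 1)(y + 3); at y=-4 this is 9, so y decreases.
The y-coordinate has no critical point in that direction and runs off to infinity.

diverges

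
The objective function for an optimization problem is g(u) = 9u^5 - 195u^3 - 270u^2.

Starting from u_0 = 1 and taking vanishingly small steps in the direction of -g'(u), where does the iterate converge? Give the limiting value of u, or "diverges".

g'(u) = 45u(u - 4)(u + 1)(u + 3), so g'(1) = -1080.
Gradient descent moves in the -g' direction, i.e. u is increasing.
The nearest critical point in that direction is u = 4, where g'' = 6300 > 0 (a local minimum). The iterate converges there.

4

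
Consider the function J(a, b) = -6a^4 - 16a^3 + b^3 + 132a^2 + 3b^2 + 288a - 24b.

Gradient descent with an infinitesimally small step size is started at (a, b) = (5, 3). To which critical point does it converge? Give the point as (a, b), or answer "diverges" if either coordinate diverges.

J is separable, so gradient descent decouples: a follows -∂J/∂a, b follows -∂J/∂b.
∂J/∂a = -24(a - 3)(a + 1)(a + 4); at a=5 this is -2592, so a increases.
∂J/∂b = 3(b - 2)(b + 4); at b=3 this is 21, so b decreases.
The a-coordinate has no critical point in that direction and runs off to infinity.

diverges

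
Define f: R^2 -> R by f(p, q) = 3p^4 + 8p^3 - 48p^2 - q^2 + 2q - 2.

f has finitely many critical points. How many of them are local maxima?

f separates as a function of p plus a function of q, so ∇f=0 decouples.
∂f/∂p = 12p(p - 2)(p + 4) = 0 at p ∈ {-4, 0, 2}; ∂f/∂q = -2(q - 1) = 0 at q ∈ {1}.
The Hessian is diagonal: diag(f_pp, f_qq). Second derivatives: f_pp(-4)=288, f_pp(0)=-96, f_pp(2)=144; f_qq(1)=-2.
Local maxima occur where both diagonal entries negative: (0, 1). Count: 1.

1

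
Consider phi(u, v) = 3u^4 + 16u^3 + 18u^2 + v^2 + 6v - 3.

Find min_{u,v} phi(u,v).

phi(u,v) separates as P(u) + Q(v) − 3, so its minimum is min P + min Q − 3.
P'(u) = 12u(u + 1)(u + 3) vanishes at u ∈ {-3, -1, 0}; Q'(v) = 2v + 6 vanishes at v ∈ {-3}.
Local minima of P (where P''>0): P(-3)=-27, P(0)=0. Local minima of Q: Q(-3)=-9.
So the global minimum of phi is P(-3) + Q(-3) − 3 = -27 − 9 − 3 = -39, attained at (-3, -3).

-39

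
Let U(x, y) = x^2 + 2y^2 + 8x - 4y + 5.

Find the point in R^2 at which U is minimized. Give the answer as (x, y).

(-4, 1)

U(x,y) separates as P(x) + Q(y) + 5, so its minimum is min P + min Q + 5.
P'(x) = 2x + 8 vanishes at x ∈ {-4}; Q'(y) = 4y - 4 vanishes at y ∈ {1}.
Local minima of P (where P''>0): P(-4)=-16. Local minima of Q: Q(1)=-2.
So the global minimum of U is P(-4) + Q(1) + 5 = -16 − 2 + 5 = -13, attained at (-4, 1).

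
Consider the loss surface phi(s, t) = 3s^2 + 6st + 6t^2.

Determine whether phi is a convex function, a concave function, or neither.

phi is quadratic, so its Hessian is the constant matrix H = [[6, 6], [6, 12]].
det(H) = 36, tr(H) = 18.
det(H) > 0 and tr(H) > 0, so H is positive definite everywhere: convex.

convex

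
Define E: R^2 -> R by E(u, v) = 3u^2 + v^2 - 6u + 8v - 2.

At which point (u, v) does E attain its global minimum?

(1, -4)

E(u,v) separates as P(u) + Q(v) − 2, so its minimum is min P + min Q − 2.
P'(u) = 6u - 6 vanishes at u ∈ {1}; Q'(v) = 2v + 8 vanishes at v ∈ {-4}.
Local minima of P (where P''>0): P(1)=-3. Local minima of Q: Q(-4)=-16.
So the global minimum of E is P(1) + Q(-4) − 2 = -3 − 16 − 2 = -21, attained at (1, -4).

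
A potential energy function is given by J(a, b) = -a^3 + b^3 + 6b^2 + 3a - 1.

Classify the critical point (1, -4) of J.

local maximum

The mixed partial ∂²J/∂a∂b is 0, so the Hessian at any point is diag(J_aa, J_bb) = diag(-6a, 6(b + 2)).
At (1, -4): H = diag(-6, -12).
Both eigenvalues are negative, so H is negative definite: a local maximum.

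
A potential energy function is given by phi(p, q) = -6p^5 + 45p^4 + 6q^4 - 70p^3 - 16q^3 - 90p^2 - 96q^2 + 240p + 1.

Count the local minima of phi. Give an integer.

4

phi separates as a function of p plus a function of q, so ∇phi=0 decouples.
∂phi/∂p = -30(p - 4)(p - 2)(p - 1)(p + 1) = 0 at p ∈ {-1, 1, 2, 4}; ∂phi/∂q = 24q(q - 4)(q + 2) = 0 at q ∈ {-2, 0, 4}.
The Hessian is diagonal: diag(phi_pp, phi_qq). Second derivatives: phi_pp(-1)=900, phi_pp(1)=-180, phi_pp(2)=180, phi_pp(4)=-900; phi_qq(-2)=288, phi_qq(0)=-192, phi_qq(4)=576.
Local minima occur where both diagonal entries positive: (-1, -2), (-1, 4), (2, -2), (2, 4). Count: 4.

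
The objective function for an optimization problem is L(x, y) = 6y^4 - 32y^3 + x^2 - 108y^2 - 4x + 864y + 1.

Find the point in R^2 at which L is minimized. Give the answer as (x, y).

(2, -3)

L(x,y) separates as P(x) + Q(y) + 1, so its minimum is min P + min Q + 1.
P'(x) = 2x - 4 vanishes at x ∈ {2}; Q'(y) = 24(y - 4)(y - 3)(y + 3) vanishes at y ∈ {-3, 3, 4}.
Local minima of P (where P''>0): P(2)=-4. Local minima of Q: Q(-3)=-2214, Q(4)=1216.
So the global minimum of L is P(2) + Q(-3) + 1 = -4 − 2214 + 1 = -2217, attained at (2, -3).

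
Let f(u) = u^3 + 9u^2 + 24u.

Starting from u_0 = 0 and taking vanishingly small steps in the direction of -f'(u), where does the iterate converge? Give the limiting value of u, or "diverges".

-2

f'(u) = 3(u + 2)(u + 4), so f'(0) = 24.
Gradient descent moves in the -f' direction, i.e. u is decreasing.
The nearest critical point in that direction is u = -2, where f'' = 6 > 0 (a local minimum). The iterate converges there.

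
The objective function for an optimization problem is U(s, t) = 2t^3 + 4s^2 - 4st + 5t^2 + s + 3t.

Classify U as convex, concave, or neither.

neither

The term 2t^3 is cubic, so the Hessian is not constant.
∂²U/∂t² = 12t + 10, which takes both signs as t varies (negative for sufficiently negative t). A diagonal entry of the Hessian changing sign means the Hessian is neither positive- nor negative-semidefinite on all of R^2.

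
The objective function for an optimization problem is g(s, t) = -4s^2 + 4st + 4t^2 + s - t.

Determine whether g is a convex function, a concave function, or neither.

neither

g is quadratic, so its Hessian is the constant matrix H = [[-8, 4], [4, 8]].
det(H) = -80, tr(H) = 0.
det(H) < 0, so H is indefinite: neither convex nor concave.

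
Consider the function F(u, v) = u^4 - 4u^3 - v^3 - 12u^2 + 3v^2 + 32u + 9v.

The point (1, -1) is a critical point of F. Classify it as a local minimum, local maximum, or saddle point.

saddle point

The mixed partial ∂²F/∂u∂v is 0, so the Hessian at any point is diag(F_uu, F_vv) = diag(12(u^2 - 2u - 2), 6(-v + 1)).
At (1, -1): H = diag(-36, 12).
The eigenvalues have opposite signs, so H is indefinite: a saddle point.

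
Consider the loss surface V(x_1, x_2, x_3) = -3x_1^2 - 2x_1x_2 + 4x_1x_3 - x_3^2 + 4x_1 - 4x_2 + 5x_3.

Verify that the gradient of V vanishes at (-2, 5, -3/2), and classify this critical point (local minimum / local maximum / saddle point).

∇V = (-6x_1 - 2x_2 + 4x_3 + 4, -2x_1 - 4, 4x_1 - 2x_3 + 5); substituting (-2, 5, -3/2) gives ∇V = (0, 0, 0), so (-2, 5, -3/2) is indeed a critical point.
The Hessian is constant: H = [[-6, -2, 4], [-2, 0, 0], [4, 0, -2]].
Leading principal minors: Δ₁ = -6, Δ₂ = -4, Δ₃ = 8.
The minors fit neither the all-positive nor the alternating-sign pattern, so H is indefinite: a saddle point.

saddle point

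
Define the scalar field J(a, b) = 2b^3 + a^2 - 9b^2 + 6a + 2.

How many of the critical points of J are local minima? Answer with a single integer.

1

J separates as a function of a plus a function of b, so ∇J=0 decouples.
∂J/∂a = 2(a + 3) = 0 at a ∈ {-3}; ∂J/∂b = 6b(b - 3) = 0 at b ∈ {0, 3}.
The Hessian is diagonal: diag(J_aa, J_bb). Second derivatives: J_aa(-3)=2; J_bb(0)=-18, J_bb(3)=18.
Local minima occur where both diagonal entries positive: (-3, 3). Count: 1.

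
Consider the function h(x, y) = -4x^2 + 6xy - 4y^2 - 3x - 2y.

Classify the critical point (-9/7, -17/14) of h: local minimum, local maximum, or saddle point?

The Hessian of h is constant: H = [[-8, 6], [6, -8]].
det(H) = (-8)·(-8) − 6² = 28.
det(H) > 0 and tr(H) = -16 < 0, so H is negative definite and the point is a local maximum.

local maximum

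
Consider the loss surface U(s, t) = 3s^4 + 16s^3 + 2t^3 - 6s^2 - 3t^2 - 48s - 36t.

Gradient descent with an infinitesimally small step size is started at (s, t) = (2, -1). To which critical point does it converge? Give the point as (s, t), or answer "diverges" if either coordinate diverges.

U is separable, so gradient descent decouples: s follows -∂U/∂s, t follows -∂U/∂t.
∂U/∂s = 12(s - 1)(s + 1)(s + 4); at s=2 this is 216, so s decreases.
∂U/∂t = 6(t - 3)(t + 2); at t=-1 this is -24, so t increases.
s converges to its nearest critical value 1 (a local min of the s-part); t converges to 3. The iterate converges to (1, 3).

(1, 3)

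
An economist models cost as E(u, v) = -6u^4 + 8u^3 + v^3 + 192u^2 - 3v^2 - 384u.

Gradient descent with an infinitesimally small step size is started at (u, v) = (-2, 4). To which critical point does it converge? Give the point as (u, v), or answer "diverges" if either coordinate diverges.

E is separable, so gradient descent decouples: u follows -∂E/∂u, v follows -∂E/∂v.
∂E/∂u = -24(u - 4)(u - 1)(u + 4); at u=-2 this is -864, so u increases.
∂E/∂v = 3v(v - 2); at v=4 this is 24, so v decreases.
u converges to its nearest critical value 1 (a local min of the u-part); v converges to 2. The iterate converges to (1, 2).

(1, 2)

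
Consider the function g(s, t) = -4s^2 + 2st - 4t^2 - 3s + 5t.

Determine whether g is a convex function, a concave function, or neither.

g is quadratic, so its Hessian is the constant matrix H = [[-8, 2], [2, -8]].
det(H) = 60, tr(H) = -16.
det(H) > 0 and tr(H) < 0, so H is negative definite everywhere: concave.

concave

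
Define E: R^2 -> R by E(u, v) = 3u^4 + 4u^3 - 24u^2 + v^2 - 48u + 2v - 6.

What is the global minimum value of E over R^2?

-119

E(u,v) separates as P(u) + Q(v) − 6, so its minimum is min P + min Q − 6.
P'(u) = 12(u - 2)(u + 1)(u + 2) vanishes at u ∈ {-2, -1, 2}; Q'(v) = 2v + 2 vanishes at v ∈ {-1}.
Local minima of P (where P''>0): P(-2)=16, P(2)=-112. Local minima of Q: Q(-1)=-1.
So the global minimum of E is P(2) + Q(-1) − 6 = -112 − 1 − 6 = -119, attained at (2, -1).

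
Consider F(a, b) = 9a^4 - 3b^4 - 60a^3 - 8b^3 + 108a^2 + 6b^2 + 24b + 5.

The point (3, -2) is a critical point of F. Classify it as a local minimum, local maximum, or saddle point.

The mixed partial ∂²F/∂a∂b is 0, so the Hessian at any point is diag(F_aa, F_bb) = diag(36(3a^2 - 10a + 6), 12(-3b^2 - 4b + 1)).
At (3, -2): H = diag(108, -36).
The eigenvalues have opposite signs, so H is indefinite: a saddle point.

saddle point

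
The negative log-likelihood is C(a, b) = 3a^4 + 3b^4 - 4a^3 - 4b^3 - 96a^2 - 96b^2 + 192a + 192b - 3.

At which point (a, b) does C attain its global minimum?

(-4, -4)

C(a,b) separates as P(a) + Q(b) − 3, so its minimum is min P + min Q − 3.
P'(a) = 12(a - 4)(a - 1)(a + 4) vanishes at a ∈ {-4, 1, 4}; Q'(b) = 12(b - 4)(b - 1)(b + 4) vanishes at b ∈ {-4, 1, 4}.
Local minima of P (where P''>0): P(-4)=-1280, P(4)=-256. Local minima of Q: Q(-4)=-1280, Q(4)=-256.
So the global minimum of C is P(-4) + Q(-4) − 3 = -1280 − 1280 − 3 = -2563, attained at (-4, -4).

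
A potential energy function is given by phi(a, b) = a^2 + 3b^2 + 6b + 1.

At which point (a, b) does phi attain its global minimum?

phi(a,b) separates as P(a) + Q(b) + 1, so its minimum is min P + min Q + 1.
P'(a) = 2a vanishes at a ∈ {0}; Q'(b) = 6b + 6 vanishes at b ∈ {-1}.
Local minima of P (where P''>0): P(0)=0. Local minima of Q: Q(-1)=-3.
So the global minimum of phi is P(0) + Q(-1) + 1 = 0 − 3 + 1 = -2, attained at (0, -1).

(0, -1)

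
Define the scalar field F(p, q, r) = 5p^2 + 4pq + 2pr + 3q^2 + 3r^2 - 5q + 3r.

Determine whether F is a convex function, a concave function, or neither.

convex

F is quadratic, so its Hessian is the constant matrix H = [[10, 4, 2], [4, 6, 0], [2, 0, 6]].
Leading principal minors: 10, 44, 240.
All positive ⇒ H ≻ 0 ⇒ convex.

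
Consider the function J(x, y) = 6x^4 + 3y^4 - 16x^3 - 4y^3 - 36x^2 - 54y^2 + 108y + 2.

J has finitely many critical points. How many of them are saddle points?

J separates as a function of x plus a function of y, so ∇J=0 decouples.
∂J/∂x = 24x(x - 3)(x + 1) = 0 at x ∈ {-1, 0, 3}; ∂J/∂y = 12(y - 3)(y - 1)(y + 3) = 0 at y ∈ {-3, 1, 3}.
The Hessian is diagonal: diag(J_xx, J_yy). Second derivatives: J_xx(-1)=96, J_xx(0)=-72, J_xx(3)=288; J_yy(-3)=288, J_yy(1)=-96, J_yy(3)=144.
Saddle points occur where the two diagonal entries have opposite signs: (-1, 1), (0, -3), (0, 3), (3, 1). Count: 4.

4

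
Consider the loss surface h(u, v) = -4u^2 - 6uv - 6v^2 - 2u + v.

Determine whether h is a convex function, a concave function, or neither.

concave

h is quadratic, so its Hessian is the constant matrix H = [[-8, -6], [-6, -12]].
det(H) = 60, tr(H) = -20.
det(H) > 0 and tr(H) < 0, so H is negative definite everywhere: concave.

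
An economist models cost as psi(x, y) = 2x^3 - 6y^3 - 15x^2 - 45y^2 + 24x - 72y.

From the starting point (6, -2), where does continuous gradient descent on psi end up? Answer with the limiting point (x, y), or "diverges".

(4, -4)

psi is separable, so gradient descent decouples: x follows -∂psi/∂x, y follows -∂psi/∂y.
∂psi/∂x = 6(x - 4)(x - 1); at x=6 this is 60, so x decreases.
∂psi/∂y = -18(y + 1)(y + 4); at y=-2 this is 36, so y decreases.
x converges to its nearest critical value 4 (a local min of the x-part); y converges to -4. The iterate converges to (4, -4).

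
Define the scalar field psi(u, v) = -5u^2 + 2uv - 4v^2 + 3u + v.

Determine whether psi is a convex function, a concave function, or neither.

psi is quadratic, so its Hessian is the constant matrix H = [[-10, 2], [2, -8]].
det(H) = 76, tr(H) = -18.
det(H) > 0 and tr(H) < 0, so H is negative definite everywhere: concave.

concave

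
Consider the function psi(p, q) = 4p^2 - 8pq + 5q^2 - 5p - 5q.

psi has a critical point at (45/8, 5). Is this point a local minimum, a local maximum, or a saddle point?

local minimum

The Hessian of psi is constant: H = [[8, -8], [-8, 10]].
det(H) = 8·10 − (-8)² = 16.
det(H) > 0 and tr(H) = 18 > 0, so H is positive definite and the point is a local minimum.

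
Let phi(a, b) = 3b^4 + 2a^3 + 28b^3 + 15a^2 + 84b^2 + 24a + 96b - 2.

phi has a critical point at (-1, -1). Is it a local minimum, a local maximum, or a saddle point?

The mixed partial ∂²phi/∂a∂b is 0, so the Hessian at any point is diag(phi_aa, phi_bb) = diag(6(2a + 5), 12(3b^2 + 14b + 14)).
At (-1, -1): H = diag(18, 36).
Both eigenvalues are positive, so H is positive definite: a local minimum.

local minimum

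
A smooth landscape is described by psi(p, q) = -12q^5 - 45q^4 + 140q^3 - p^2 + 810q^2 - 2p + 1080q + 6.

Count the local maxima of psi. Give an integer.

2

psi separates as a function of p plus a function of q, so ∇psi=0 decouples.
∂psi/∂p = -2(p + 1) = 0 at p ∈ {-1}; ∂psi/∂q = -60(q - 3)(q + 1)(q + 2)(q + 3) = 0 at q ∈ {-3, -2, -1, 3}.
The Hessian is diagonal: diag(psi_pp, psi_qq). Second derivatives: psi_pp(-1)=-2; psi_qq(-3)=720, psi_qq(-2)=-300, psi_qq(-1)=480, psi_qq(3)=-7200.
Local maxima occur where both diagonal entries negative: (-1, -2), (-1, 3). Count: 2.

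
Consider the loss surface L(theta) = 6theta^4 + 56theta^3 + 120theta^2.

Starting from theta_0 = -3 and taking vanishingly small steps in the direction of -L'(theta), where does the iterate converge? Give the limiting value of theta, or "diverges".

-5

L'(theta) = 24theta(theta + 2)(theta + 5), so L'(-3) = 144.
Gradient descent moves in the -L' direction, i.e. theta is decreasing.
The nearest critical point in that direction is theta = -5, where L'' = 360 > 0 (a local minimum). The iterate converges there.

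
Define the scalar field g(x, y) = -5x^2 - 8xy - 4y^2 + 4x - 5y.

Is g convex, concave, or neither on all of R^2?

concave

g is quadratic, so its Hessian is the constant matrix H = [[-10, -8], [-8, -8]].
det(H) = 16, tr(H) = -18.
det(H) > 0 and tr(H) < 0, so H is negative definite everywhere: concave.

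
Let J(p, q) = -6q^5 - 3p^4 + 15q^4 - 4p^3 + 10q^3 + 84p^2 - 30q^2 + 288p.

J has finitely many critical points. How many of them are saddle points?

J separates as a function of p plus a function of q, so ∇J=0 decouples.
∂J/∂p = -12(p - 4)(p + 2)(p + 3) = 0 at p ∈ {-3, -2, 4}; ∂J/∂q = -30q(q - 2)(q - 1)(q + 1) = 0 at q ∈ {-1, 0, 1, 2}.
The Hessian is diagonal: diag(J_pp, J_qq). Second derivatives: J_pp(-3)=-84, J_pp(-2)=72, J_pp(4)=-504; J_qq(-1)=180, J_qq(0)=-60, J_qq(1)=60, J_qq(2)=-180.
Saddle points occur where the two diagonal entries have opposite signs: (-3, -1), (-3, 1), (-2, 0), (-2, 2), (4, -1), (4, 1). Count: 6.

6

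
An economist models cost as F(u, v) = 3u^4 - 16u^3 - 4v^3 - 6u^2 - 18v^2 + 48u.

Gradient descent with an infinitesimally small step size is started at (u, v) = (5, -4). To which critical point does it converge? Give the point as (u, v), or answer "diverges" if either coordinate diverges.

(4, -3)

F is separable, so gradient descent decouples: u follows -∂F/∂u, v follows -∂F/∂v.
∂F/∂u = 12(u - 4)(u - 1)(u + 1); at u=5 this is 288, so u decreases.
∂F/∂v = -12v(v + 3); at v=-4 this is -48, so v increases.
u converges to its nearest critical value 4 (a local min of the u-part); v converges to -3. The iterate converges to (4, -3).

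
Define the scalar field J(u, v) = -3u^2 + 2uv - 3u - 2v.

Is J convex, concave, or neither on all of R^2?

neither

J is quadratic, so its Hessian is the constant matrix H = [[-6, 2], [2, 0]].
det(H) = -4, tr(H) = -6.
det(H) < 0, so H is indefinite: neither convex nor concave.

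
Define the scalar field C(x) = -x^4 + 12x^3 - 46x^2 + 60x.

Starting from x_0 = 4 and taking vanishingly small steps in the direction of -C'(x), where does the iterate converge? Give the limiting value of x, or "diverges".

C'(x) = -4(x - 5)(x - 3)(x - 1), so C'(4) = 12.
Gradient descent moves in the -C' direction, i.e. x is decreasing.
The nearest critical point in that direction is x = 3, where C'' = 16 > 0 (a local minimum). The iterate converges there.

3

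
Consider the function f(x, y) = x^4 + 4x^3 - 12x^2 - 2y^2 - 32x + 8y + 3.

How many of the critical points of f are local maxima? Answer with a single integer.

1

f separates as a function of x plus a function of y, so ∇f=0 decouples.
∂f/∂x = 4(x - 2)(x + 1)(x + 4) = 0 at x ∈ {-4, -1, 2}; ∂f/∂y = -4(y - 2) = 0 at y ∈ {2}.
The Hessian is diagonal: diag(f_xx, f_yy). Second derivatives: f_xx(-4)=72, f_xx(-1)=-36, f_xx(2)=72; f_yy(2)=-4.
Local maxima occur where both diagonal entries negative: (-1, 2). Count: 1.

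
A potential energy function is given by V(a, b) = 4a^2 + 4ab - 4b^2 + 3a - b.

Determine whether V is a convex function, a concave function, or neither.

neither

V is quadratic, so its Hessian is the constant matrix H = [[8, 4], [4, -8]].
det(H) = -80, tr(H) = 0.
det(H) < 0, so H is indefinite: neither convex nor concave.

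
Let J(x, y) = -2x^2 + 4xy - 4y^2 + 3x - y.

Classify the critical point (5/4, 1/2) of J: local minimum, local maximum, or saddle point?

local maximum

The Hessian of J is constant: H = [[-4, 4], [4, -8]].
det(H) = (-4)·(-8) − 4² = 16.
det(H) > 0 and tr(H) = -12 < 0, so H is negative definite and the point is a local maximum.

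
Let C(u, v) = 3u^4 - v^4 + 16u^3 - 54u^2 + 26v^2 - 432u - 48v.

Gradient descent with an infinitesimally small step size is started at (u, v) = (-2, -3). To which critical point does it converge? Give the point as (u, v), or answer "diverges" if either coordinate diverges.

C is separable, so gradient descent decouples: u follows -∂C/∂u, v follows -∂C/∂v.
∂C/∂u = 12(u - 3)(u + 3)(u + 4); at u=-2 this is -120, so u increases.
∂C/∂v = -4(v - 3)(v - 1)(v + 4); at v=-3 this is -96, so v increases.
u converges to its nearest critical value 3 (a local min of the u-part); v converges to 1. The iterate converges to (3, 1).

(3, 1)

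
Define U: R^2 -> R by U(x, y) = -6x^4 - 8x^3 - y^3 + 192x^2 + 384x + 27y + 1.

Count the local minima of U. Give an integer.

1

U separates as a function of x plus a function of y, so ∇U=0 decouples.
∂U/∂x = -24(x - 4)(x + 1)(x + 4) = 0 at x ∈ {-4, -1, 4}; ∂U/∂y = -3(y - 3)(y + 3) = 0 at y ∈ {-3, 3}.
The Hessian is diagonal: diag(U_xx, U_yy). Second derivatives: U_xx(-4)=-576, U_xx(-1)=360, U_xx(4)=-960; U_yy(-3)=18, U_yy(3)=-18.
Local minima occur where both diagonal entries positive: (-1, -3). Count: 1.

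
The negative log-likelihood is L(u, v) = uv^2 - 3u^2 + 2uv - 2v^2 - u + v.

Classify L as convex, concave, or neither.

The term uv^2 is cubic, so the Hessian is not constant.
∂²L/∂v² = 2u - 4, which takes both signs as u varies (negative for sufficiently negative u). A diagonal entry of the Hessian changing sign means the Hessian is neither positive- nor negative-semidefinite on all of R^2.

neither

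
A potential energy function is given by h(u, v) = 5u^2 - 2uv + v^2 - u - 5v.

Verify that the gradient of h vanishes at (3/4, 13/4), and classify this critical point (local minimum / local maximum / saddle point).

∇h = (10u - 2v - 1, -2u + 2v - 5); substituting (3/4, 13/4) gives ∇h = (0, 0), so (3/4, 13/4) is indeed a critical point.
The Hessian of h is constant: H = [[10, -2], [-2, 2]].
det(H) = 10·2 − (-2)² = 16.
det(H) > 0 and tr(H) = 12 > 0, so H is positive definite and the point is a local minimum.

local minimum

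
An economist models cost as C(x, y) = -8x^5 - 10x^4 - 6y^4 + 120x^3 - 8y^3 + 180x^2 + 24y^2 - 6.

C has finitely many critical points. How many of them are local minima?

2

C separates as a function of x plus a function of y, so ∇C=0 decouples.
∂C/∂x = -40x(x - 3)(x + 1)(x + 3) = 0 at x ∈ {-3, -1, 0, 3}; ∂C/∂y = -24y(y - 1)(y + 2) = 0 at y ∈ {-2, 0, 1}.
The Hessian is diagonal: diag(C_xx, C_yy). Second derivatives: C_xx(-3)=1440, C_xx(-1)=-320, C_xx(0)=360, C_xx(3)=-2880; C_yy(-2)=-144, C_yy(0)=48, C_yy(1)=-72.
Local minima occur where both diagonal entries positive: (-3, 0), (0, 0). Count: 2.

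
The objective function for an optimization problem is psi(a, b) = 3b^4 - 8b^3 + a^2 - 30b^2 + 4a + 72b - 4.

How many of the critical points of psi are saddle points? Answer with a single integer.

1

psi separates as a function of a plus a function of b, so ∇psi=0 decouples.
∂psi/∂a = 2(a + 2) = 0 at a ∈ {-2}; ∂psi/∂b = 12(b - 3)(b - 1)(b + 2) = 0 at b ∈ {-2, 1, 3}.
The Hessian is diagonal: diag(psi_aa, psi_bb). Second derivatives: psi_aa(-2)=2; psi_bb(-2)=180, psi_bb(1)=-72, psi_bb(3)=120.
Saddle points occur where the two diagonal entries have opposite signs: (-2, 1). Count: 1.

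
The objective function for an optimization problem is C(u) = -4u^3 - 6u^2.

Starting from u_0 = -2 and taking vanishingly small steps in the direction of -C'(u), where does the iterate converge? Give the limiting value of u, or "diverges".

C'(u) = -12u(u + 1), so C'(-2) = -24.
Gradient descent moves in the -C' direction, i.e. u is increasing.
The nearest critical point in that direction is u = -1, where C'' = 12 > 0 (a local minimum). The iterate converges there.

-1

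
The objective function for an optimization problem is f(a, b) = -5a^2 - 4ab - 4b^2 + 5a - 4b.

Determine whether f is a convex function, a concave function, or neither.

concave

f is quadratic, so its Hessian is the constant matrix H = [[-10, -4], [-4, -8]].
det(H) = 64, tr(H) = -18.
det(H) > 0 and tr(H) < 0, so H is negative definite everywhere: concave.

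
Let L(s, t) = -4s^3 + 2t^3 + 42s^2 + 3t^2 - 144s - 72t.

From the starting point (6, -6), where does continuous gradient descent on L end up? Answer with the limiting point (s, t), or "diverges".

diverges

L is separable, so gradient descent decouples: s follows -∂L/∂s, t follows -∂L/∂t.
∂L/∂s = -12(s - 4)(s - 3); at s=6 this is -72, so s increases.
∂L/∂t = 6(t - 3)(t + 4); at t=-6 this is 108, so t decreases.
The s-coordinate has no critical point in that direction and runs off to infinity.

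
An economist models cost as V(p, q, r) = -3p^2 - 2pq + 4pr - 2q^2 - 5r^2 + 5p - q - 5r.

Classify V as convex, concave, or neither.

V is quadratic, so its Hessian is the constant matrix H = [[-6, -2, 4], [-2, -4, 0], [4, 0, -10]].
Leading principal minors: -6, 20, -136.
Signs alternate −, +, − ⇒ H ≺ 0 ⇒ concave.

concave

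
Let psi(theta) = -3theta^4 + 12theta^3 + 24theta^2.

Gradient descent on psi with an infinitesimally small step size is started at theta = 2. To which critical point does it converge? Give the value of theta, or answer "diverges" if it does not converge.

0

psi'(theta) = -12theta(theta - 4)(theta + 1), so psi'(2) = 144.
Gradient descent moves in the -psi' direction, i.e. theta is decreasing.
The nearest critical point in that direction is theta = 0, where psi'' = 48 > 0 (a local minimum). The iterate converges there.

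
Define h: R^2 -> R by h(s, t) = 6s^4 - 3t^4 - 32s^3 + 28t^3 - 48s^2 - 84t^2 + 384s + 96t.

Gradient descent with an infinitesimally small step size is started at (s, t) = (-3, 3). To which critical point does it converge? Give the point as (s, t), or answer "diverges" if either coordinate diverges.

(-2, 2)

h is separable, so gradient descent decouples: s follows -∂h/∂s, t follows -∂h/∂t.
∂h/∂s = 24(s - 4)(s - 2)(s + 2); at s=-3 this is -840, so s increases.
∂h/∂t = -12(t - 4)(t - 2)(t - 1); at t=3 this is 24, so t decreases.
s converges to its nearest critical value -2 (a local min of the s-part); t converges to 2. The iterate converges to (-2, 2).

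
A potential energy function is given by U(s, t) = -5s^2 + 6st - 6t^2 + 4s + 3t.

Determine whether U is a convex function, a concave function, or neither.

U is quadratic, so its Hessian is the constant matrix H = [[-10, 6], [6, -12]].
det(H) = 84, tr(H) = -22.
det(H) > 0 and tr(H) < 0, so H is negative definite everywhere: concave.

concave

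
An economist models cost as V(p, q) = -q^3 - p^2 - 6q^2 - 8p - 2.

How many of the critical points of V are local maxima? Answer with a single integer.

V separates as a function of p plus a function of q, so ∇V=0 decouples.
∂V/∂p = -2(p + 4) = 0 at p ∈ {-4}; ∂V/∂q = -3q(q + 4) = 0 at q ∈ {-4, 0}.
The Hessian is diagonal: diag(V_pp, V_qq). Second derivatives: V_pp(-4)=-2; V_qq(-4)=12, V_qq(0)=-12.
Local maxima occur where both diagonal entries negative: (-4, 0). Count: 1.

1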